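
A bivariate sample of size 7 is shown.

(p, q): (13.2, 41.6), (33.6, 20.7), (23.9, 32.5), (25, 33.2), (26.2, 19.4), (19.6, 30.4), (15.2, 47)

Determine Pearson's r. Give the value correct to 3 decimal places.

n = 7, Σp = 156.7, Σq = 224.8, Σp² = 3801.05, Σq² = 7827.06, Σpq = 4669.91
nΣpq − ΣpΣq = 32689.37 − 35226.16 = -2536.79
nΣp² − (Σp)² = 26607.35 − 24554.89 = 2052.46; nΣq² − (Σq)² = 54789.42 − 50535.04 = 4254.38
r = -2536.79 / √(2052.46 × 4254.38) = -2536.79 / 2954.9864 ≈ -0.858

-0.858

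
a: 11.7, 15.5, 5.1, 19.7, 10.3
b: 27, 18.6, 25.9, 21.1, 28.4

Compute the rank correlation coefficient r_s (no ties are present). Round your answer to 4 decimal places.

-0.6000

Rank a: 3, 4, 1, 5, 2
Rank b: 4, 1, 3, 2, 5
d = rank(a) − rank(b): -1, 3, -2, 3, -3; Σd² = 32
ρ = 1 − 6Σd² / [n(n²−1)] = 1 − 6×32 / (5×24) = 1 − 192/120 ≈ -0.6000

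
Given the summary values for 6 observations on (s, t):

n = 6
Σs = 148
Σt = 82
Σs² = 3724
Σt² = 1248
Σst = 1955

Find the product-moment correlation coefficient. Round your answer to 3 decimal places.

r = (nΣst − ΣsΣt) / √[(nΣs² − (Σs)²)(nΣt² − (Σt)²)]
Numerator: 6×1955 − 148×82 = -406
Denominator: √[(22344 − 21904)(7488 − 6724)] = √[440 × 764] = 579.7931
r = -406 / 579.7931 ≈ -0.700

-0.700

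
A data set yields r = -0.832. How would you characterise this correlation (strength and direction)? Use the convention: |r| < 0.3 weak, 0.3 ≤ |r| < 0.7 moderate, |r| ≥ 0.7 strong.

strong negative

r = -0.832 < 0 so the relationship is negative.
|r| = 0.832, which falls in the strong range.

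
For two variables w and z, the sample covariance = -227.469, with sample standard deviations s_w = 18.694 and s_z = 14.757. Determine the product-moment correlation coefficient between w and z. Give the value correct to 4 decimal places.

r = Cov(w,z) / (s_w · s_z) = -227.469 / (18.694 × 14.757)
  = -227.469 / 275.8674 ≈ -0.8246

-0.8246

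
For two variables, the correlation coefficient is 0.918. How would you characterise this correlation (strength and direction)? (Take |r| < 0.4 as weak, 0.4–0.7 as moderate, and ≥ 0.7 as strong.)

strong positive

r = 0.918 > 0 so the relationship is positive.
|r| = 0.918, which falls in the strong range.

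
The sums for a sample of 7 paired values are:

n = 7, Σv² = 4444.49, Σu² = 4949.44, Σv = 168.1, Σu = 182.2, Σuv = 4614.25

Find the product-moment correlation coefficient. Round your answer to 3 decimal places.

0.822

r = (nΣuv − ΣuΣv) / √[(nΣu² − (Σu)²)(nΣv² − (Σv)²)]
Numerator: 7×4614.25 − 182.2×168.1 = 1671.93
Denominator: √[(34646.08 − 33196.84)(31111.43 − 28257.61)] = √[1449.24 × 2853.82] = 2033.6839
r = 1671.93 / 2033.6839 ≈ 0.822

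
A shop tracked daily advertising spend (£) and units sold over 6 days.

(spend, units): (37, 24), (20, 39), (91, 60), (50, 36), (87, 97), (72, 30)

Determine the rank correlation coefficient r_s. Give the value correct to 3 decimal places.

0.543

Rank spend: 2, 1, 6, 3, 5, 4
Rank units: 1, 4, 5, 3, 6, 2
d = rank(spend) − rank(units): 1, -3, 1, 0, -1, 2; Σd² = 16
ρ = 1 − 6Σd² / [n(n²−1)] = 1 − 6×16 / (6×35) = 1 − 96/210 ≈ 0.543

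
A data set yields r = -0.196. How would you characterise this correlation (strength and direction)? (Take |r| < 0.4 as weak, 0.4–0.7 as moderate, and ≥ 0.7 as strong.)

r = -0.196 < 0 so the relationship is negative.
|r| = 0.196, which falls in the weak range.

weak negative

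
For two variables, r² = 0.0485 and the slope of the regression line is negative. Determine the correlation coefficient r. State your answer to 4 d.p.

|r| = √0.0485 = 0.2202
The association is negative, so r = −0.2202.

-0.2202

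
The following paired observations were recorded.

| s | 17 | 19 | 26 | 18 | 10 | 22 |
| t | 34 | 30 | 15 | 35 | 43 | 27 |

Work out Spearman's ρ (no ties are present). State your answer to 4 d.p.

-0.9429

Rank s: 2, 4, 6, 3, 1, 5
Rank t: 4, 3, 1, 5, 6, 2
d = rank(s) − rank(t): -2, 1, 5, -2, -5, 3; Σd² = 68
ρ = 1 − 6Σd² / [n(n²−1)] = 1 − 6×68 / (6×35) = 1 − 408/210 ≈ -0.9429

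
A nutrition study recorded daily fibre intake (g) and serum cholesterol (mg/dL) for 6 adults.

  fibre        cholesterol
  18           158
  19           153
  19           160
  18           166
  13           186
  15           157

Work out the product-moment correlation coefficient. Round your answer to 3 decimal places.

-0.741

n = 6, Σx = 102, Σy = 980, Σx² = 1764, Σy² = 160774, Σxy = 16552
nΣxy − ΣxΣy = 99312 − 99960 = -648
nΣx² − (Σx)² = 10584 − 10404 = 180; nΣy² − (Σy)² = 964644 − 960400 = 4244
r = -648 / √(180 × 4244) = -648 / 874.0252 ≈ -0.741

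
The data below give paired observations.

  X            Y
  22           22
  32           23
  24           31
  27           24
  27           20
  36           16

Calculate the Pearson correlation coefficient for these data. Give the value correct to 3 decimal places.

n = 6, ΣX = 168, ΣY = 136, ΣX² = 4838, ΣY² = 3206, ΣXY = 3728
nΣXY − ΣXΣY = 22368 − 22848 = -480
nΣX² − (ΣX)² = 29028 − 28224 = 804; nΣY² − (ΣY)² = 19236 − 18496 = 740
r = -480 / √(804 × 740) = -480 / 771.3365 ≈ -0.622

-0.622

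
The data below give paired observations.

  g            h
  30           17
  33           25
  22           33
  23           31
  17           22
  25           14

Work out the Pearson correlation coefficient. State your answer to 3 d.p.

-0.240

n = 6, Σg = 150, Σh = 142, Σg² = 3916, Σh² = 3644, Σgh = 3498
nΣgh − ΣgΣh = 20988 − 21300 = -312
nΣg² − (Σg)² = 23496 − 22500 = 996; nΣh² − (Σh)² = 21864 − 20164 = 1700
r = -312 / √(996 × 1700) = -312 / 1301.2302 ≈ -0.240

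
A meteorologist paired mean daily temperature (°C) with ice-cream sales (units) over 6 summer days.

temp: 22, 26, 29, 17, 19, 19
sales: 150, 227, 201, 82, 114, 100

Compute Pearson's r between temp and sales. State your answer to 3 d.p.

n = 6, Σx = 132, Σy = 874, Σx² = 3012, Σy² = 144150, Σxy = 20491
nΣxy − ΣxΣy = 122946 − 115368 = 7578
nΣx² − (Σx)² = 18072 − 17424 = 648; nΣy² − (Σy)² = 864900 − 763876 = 101024
r = 7578 / √(648 × 101024) = 7578 / 8090.9549 ≈ 0.937

0.937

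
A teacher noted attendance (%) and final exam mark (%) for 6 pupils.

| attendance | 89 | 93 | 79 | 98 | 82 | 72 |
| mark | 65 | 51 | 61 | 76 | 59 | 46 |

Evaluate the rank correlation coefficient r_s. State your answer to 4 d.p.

0.6000

Rank attendance: 4, 5, 2, 6, 3, 1
Rank mark: 5, 2, 4, 6, 3, 1
d = rank(attendance) − rank(mark): -1, 3, -2, 0, 0, 0; Σd² = 14
ρ = 1 − 6Σd² / [n(n²−1)] = 1 − 6×14 / (6×35) = 1 − 84/210 ≈ 0.6000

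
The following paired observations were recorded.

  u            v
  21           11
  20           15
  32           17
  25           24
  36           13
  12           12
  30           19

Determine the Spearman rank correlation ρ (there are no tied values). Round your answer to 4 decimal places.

0.3571

Rank u: 3, 2, 6, 4, 7, 1, 5
Rank v: 1, 4, 5, 7, 3, 2, 6
d = rank(u) − rank(v): 2, -2, 1, -3, 4, -1, -1; Σd² = 36
ρ = 1 − 6Σd² / [n(n²−1)] = 1 − 6×36 / (7×48) = 1 − 216/336 ≈ 0.3571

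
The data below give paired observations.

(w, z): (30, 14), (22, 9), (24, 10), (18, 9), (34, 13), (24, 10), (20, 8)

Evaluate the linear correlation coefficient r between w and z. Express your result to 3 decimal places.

n = 7, Σw = 172, Σz = 73, Σw² = 4416, Σz² = 791, Σwz = 1862
nΣwz − ΣwΣz = 13034 − 12556 = 478
nΣw² − (Σw)² = 30912 − 29584 = 1328; nΣz² − (Σz)² = 5537 − 5329 = 208
r = 478 / √(1328 × 208) = 478 / 525.5702 ≈ 0.909

0.909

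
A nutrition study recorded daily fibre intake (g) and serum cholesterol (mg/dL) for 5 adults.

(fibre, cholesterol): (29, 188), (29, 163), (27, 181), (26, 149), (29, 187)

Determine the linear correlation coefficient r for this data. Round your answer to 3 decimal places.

0.613

n = 5, Σx = 140, Σy = 868, Σx² = 3928, Σy² = 151844, Σxy = 24363
nΣxy − ΣxΣy = 121815 − 121520 = 295
nΣx² − (Σx)² = 19640 − 19600 = 40; nΣy² − (Σy)² = 759220 − 753424 = 5796
r = 295 / √(40 × 5796) = 295 / 481.4977 ≈ 0.613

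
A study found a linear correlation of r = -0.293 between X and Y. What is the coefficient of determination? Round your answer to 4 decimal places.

r² = (-0.293)² = 0.0858

0.0858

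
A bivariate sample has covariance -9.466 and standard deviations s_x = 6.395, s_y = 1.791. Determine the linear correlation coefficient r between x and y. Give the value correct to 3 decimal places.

r = Cov(x,y) / (s_x · s_y) = -9.466 / (6.395 × 1.791)
  = -9.466 / 11.4534 ≈ -0.826

-0.826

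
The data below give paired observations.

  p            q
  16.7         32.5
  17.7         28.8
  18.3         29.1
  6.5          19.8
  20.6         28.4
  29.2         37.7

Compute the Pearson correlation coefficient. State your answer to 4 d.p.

0.9197

n = 6, Σp = 109, Σq = 176.3, Σp² = 2246.32, Σq² = 5352.39, Σpq = 3399.62
nΣpq − ΣpΣq = 20397.72 − 19216.7 = 1181.02
nΣp² − (Σp)² = 13477.92 − 11881 = 1596.92; nΣq² − (Σq)² = 32114.34 − 31081.69 = 1032.65
r = 1181.02 / √(1596.92 × 1032.65) = 1181.02 / 1284.1571 ≈ 0.9197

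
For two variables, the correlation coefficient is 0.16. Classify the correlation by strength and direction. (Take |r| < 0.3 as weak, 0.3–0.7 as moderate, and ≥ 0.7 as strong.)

r = 0.16 > 0 so the relationship is positive.
|r| = 0.16, which falls in the weak range.

weak positive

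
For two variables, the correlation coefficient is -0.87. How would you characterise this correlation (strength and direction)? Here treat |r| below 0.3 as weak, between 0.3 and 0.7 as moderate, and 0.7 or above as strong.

strong negative

r = -0.87 < 0 so the relationship is negative.
|r| = 0.87, which falls in the strong range.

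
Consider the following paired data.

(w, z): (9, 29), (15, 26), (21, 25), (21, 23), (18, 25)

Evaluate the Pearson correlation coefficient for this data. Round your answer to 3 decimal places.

n = 5, Σw = 84, Σz = 128, Σw² = 1512, Σz² = 3296, Σwz = 2109
nΣwz − ΣwΣz = 10545 − 10752 = -207
nΣw² − (Σw)² = 7560 − 7056 = 504; nΣz² − (Σz)² = 16480 − 16384 = 96
r = -207 / √(504 × 96) = -207 / 219.9636 ≈ -0.941

-0.941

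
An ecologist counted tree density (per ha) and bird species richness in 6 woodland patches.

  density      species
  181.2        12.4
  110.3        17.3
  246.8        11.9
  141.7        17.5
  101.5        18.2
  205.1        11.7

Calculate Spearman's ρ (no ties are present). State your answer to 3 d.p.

-0.886

Rank density: 4, 2, 6, 3, 1, 5
Rank species: 3, 4, 2, 5, 6, 1
d = rank(density) − rank(species): 1, -2, 4, -2, -5, 4; Σd² = 66
ρ = 1 − 6Σd² / [n(n²−1)] = 1 − 6×66 / (6×35) = 1 − 396/210 ≈ -0.886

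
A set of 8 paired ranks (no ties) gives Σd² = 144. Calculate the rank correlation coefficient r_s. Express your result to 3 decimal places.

ρ = 1 − 6Σd² / [n(n²−1)] = 1 − 6×144 / (8×63)
  = 1 − 864/504 = 1 − 1.7143 ≈ -0.714

-0.714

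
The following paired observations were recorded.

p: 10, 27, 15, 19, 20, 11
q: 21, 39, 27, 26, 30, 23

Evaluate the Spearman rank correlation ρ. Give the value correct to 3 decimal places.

0.943

Rank p: 1, 6, 3, 4, 5, 2
Rank q: 1, 6, 4, 3, 5, 2
d = rank(p) − rank(q): 0, 0, -1, 1, 0, 0; Σd² = 2
ρ = 1 − 6Σd² / [n(n²−1)] = 1 − 6×2 / (6×35) = 1 − 12/210 ≈ 0.943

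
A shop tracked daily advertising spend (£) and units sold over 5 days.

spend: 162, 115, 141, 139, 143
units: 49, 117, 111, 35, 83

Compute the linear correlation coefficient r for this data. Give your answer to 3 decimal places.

-0.624

n = 5, Σx = 700, Σy = 395, Σx² = 99120, Σy² = 36525, Σxy = 53778
nΣxy − ΣxΣy = 268890 − 276500 = -7610
nΣx² − (Σx)² = 495600 − 490000 = 5600; nΣy² − (Σy)² = 182625 − 156025 = 26600
r = -7610 / √(5600 × 26600) = -7610 / 12204.9170 ≈ -0.624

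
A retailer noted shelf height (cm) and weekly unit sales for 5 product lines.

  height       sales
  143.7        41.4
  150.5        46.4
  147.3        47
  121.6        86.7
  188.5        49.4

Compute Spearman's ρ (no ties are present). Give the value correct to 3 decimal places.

Rank height: 2, 4, 3, 1, 5
Rank sales: 1, 2, 3, 5, 4
d = rank(height) − rank(sales): 1, 2, 0, -4, 1; Σd² = 22
ρ = 1 − 6Σd² / [n(n²−1)] = 1 − 6×22 / (5×24) = 1 − 132/120 ≈ -0.100

-0.100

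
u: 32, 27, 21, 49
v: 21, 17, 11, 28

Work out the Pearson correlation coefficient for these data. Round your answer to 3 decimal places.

n = 4, Σu = 129, Σv = 77, Σu² = 4595, Σv² = 1635, Σuv = 2734
nΣuv − ΣuΣv = 10936 − 9933 = 1003
nΣu² − (Σu)² = 18380 − 16641 = 1739; nΣv² − (Σv)² = 6540 − 5929 = 611
r = 1003 / √(1739 × 611) = 1003 / 1030.7905 ≈ 0.973

0.973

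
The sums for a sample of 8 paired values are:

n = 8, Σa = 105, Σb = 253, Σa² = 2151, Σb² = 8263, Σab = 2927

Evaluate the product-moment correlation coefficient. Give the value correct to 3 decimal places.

r = (nΣab − ΣaΣb) / √[(nΣa² − (Σa)²)(nΣb² − (Σb)²)]
Numerator: 8×2927 − 105×253 = -3149
Denominator: √[(17208 − 11025)(66104 − 64009)] = √[6183 × 2095] = 3599.0811
r = -3149 / 3599.0811 ≈ -0.875

-0.875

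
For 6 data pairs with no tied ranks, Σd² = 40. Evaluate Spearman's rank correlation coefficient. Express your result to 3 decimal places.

-0.143

ρ = 1 − 6Σd² / [n(n²−1)] = 1 − 6×40 / (6×35)
  = 1 − 240/210 = 1 − 1.1429 ≈ -0.143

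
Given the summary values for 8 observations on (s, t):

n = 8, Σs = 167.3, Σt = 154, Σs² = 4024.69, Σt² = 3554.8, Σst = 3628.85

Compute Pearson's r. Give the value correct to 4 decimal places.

0.7328

r = (nΣst − ΣsΣt) / √[(nΣs² − (Σs)²)(nΣt² − (Σt)²)]
Numerator: 8×3628.85 − 167.3×154 = 3266.6
Denominator: √[(32197.52 − 27989.29)(28438.4 − 23716)] = √[4208.23 × 4722.4] = 4457.9082
r = 3266.6 / 4457.9082 ≈ 0.7328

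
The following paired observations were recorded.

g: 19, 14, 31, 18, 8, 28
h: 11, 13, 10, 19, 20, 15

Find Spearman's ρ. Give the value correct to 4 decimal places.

Rank g: 4, 2, 6, 3, 1, 5
Rank h: 2, 3, 1, 5, 6, 4
d = rank(g) − rank(h): 2, -1, 5, -2, -5, 1; Σd² = 60
ρ = 1 − 6Σd² / [n(n²−1)] = 1 − 6×60 / (6×35) = 1 − 360/210 ≈ -0.7143

-0.7143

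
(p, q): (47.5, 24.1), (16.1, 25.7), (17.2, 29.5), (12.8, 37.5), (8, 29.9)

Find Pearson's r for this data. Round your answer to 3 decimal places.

n = 5, Σp = 101.6, Σq = 146.7, Σp² = 3039.14, Σq² = 4411.81, Σpq = 2785.12
nΣpq − ΣpΣq = 13925.6 − 14904.72 = -979.12
nΣp² − (Σp)² = 15195.7 − 10322.56 = 4873.14; nΣq² − (Σq)² = 22059.05 − 21520.89 = 538.16
r = -979.12 / √(4873.14 × 538.16) = -979.12 / 1619.4224 ≈ -0.605

-0.605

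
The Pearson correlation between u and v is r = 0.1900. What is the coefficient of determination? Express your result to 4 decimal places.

r² = (0.1900)² = 0.0361

0.0361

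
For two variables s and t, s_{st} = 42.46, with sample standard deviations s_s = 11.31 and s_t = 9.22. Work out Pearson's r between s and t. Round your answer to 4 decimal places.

0.4072

r = Cov(s,t) / (s_s · s_t) = 42.46 / (11.31 × 9.22)
  = 42.46 / 104.2782 ≈ 0.4072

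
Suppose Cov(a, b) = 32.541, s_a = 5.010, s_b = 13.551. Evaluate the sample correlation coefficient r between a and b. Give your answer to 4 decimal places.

r = Cov(a,b) / (s_a · s_b) = 32.541 / (5.010 × 13.551)
  = 32.541 / 67.8905 ≈ 0.4793

0.4793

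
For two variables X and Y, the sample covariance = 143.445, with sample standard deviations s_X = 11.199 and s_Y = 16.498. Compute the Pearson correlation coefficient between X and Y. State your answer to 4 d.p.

0.7764

r = Cov(X,Y) / (s_X · s_Y) = 143.445 / (11.199 × 16.498)
  = 143.445 / 184.7611 ≈ 0.7764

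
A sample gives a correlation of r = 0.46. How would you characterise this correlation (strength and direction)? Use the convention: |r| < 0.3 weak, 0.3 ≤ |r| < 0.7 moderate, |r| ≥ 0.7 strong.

r = 0.46 > 0 so the relationship is positive.
|r| = 0.46, which falls in the moderate range.

moderate positive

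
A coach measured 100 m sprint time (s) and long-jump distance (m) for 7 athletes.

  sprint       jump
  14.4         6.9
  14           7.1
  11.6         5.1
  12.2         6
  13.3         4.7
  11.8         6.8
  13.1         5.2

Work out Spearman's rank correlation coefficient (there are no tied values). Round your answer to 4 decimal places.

Rank sprint: 7, 6, 1, 3, 5, 2, 4
Rank jump: 6, 7, 2, 4, 1, 5, 3
d = rank(sprint) − rank(jump): 1, -1, -1, -1, 4, -3, 1; Σd² = 30
ρ = 1 − 6Σd² / [n(n²−1)] = 1 − 6×30 / (7×48) = 1 − 180/336 ≈ 0.4643

0.4643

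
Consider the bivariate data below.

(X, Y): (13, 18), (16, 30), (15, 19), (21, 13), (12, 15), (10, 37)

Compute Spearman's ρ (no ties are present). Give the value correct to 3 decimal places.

Rank X: 3, 5, 4, 6, 2, 1
Rank Y: 3, 5, 4, 1, 2, 6
d = rank(X) − rank(Y): 0, 0, 0, 5, 0, -5; Σd² = 50
ρ = 1 − 6Σd² / [n(n²−1)] = 1 − 6×50 / (6×35) = 1 − 300/210 ≈ -0.429

-0.429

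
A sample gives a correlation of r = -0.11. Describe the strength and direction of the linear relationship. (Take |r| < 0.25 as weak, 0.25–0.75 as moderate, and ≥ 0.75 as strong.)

r = -0.11 < 0 so the relationship is negative.
|r| = 0.11, which falls in the weak range.

weak negative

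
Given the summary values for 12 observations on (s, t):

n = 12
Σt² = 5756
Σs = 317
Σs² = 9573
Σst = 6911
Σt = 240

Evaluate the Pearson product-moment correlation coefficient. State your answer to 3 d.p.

r = (nΣst − ΣsΣt) / √[(nΣs² − (Σs)²)(nΣt² − (Σt)²)]
Numerator: 12×6911 − 317×240 = 6852
Denominator: √[(114876 − 100489)(69072 − 57600)] = √[14387 × 11472] = 12847.0878
r = 6852 / 12847.0878 ≈ 0.533

0.533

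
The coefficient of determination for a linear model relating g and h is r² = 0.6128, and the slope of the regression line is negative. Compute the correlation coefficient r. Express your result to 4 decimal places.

-0.7828

|r| = √0.6128 = 0.7828
The association is negative, so r = −0.7828.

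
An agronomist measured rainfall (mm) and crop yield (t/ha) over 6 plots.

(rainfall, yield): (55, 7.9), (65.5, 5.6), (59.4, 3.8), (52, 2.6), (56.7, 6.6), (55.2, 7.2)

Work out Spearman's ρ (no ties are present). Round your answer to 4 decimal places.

Rank rainfall: 2, 6, 5, 1, 4, 3
Rank yield: 6, 3, 2, 1, 4, 5
d = rank(rainfall) − rank(yield): -4, 3, 3, 0, 0, -2; Σd² = 38
ρ = 1 − 6Σd² / [n(n²−1)] = 1 − 6×38 / (6×35) = 1 − 228/210 ≈ -0.0857

-0.0857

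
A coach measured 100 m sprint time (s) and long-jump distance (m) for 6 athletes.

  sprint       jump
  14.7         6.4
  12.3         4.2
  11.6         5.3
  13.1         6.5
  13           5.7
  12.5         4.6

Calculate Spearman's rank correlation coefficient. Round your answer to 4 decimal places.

Rank sprint: 6, 2, 1, 5, 4, 3
Rank jump: 5, 1, 3, 6, 4, 2
d = rank(sprint) − rank(jump): 1, 1, -2, -1, 0, 1; Σd² = 8
ρ = 1 − 6Σd² / [n(n²−1)] = 1 − 6×8 / (6×35) = 1 − 48/210 ≈ 0.7714

0.7714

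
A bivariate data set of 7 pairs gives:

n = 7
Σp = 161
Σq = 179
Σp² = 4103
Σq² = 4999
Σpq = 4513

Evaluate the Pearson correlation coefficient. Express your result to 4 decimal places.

0.9642

r = (nΣpq − ΣpΣq) / √[(nΣp² − (Σp)²)(nΣq² − (Σq)²)]
Numerator: 7×4513 − 161×179 = 2772
Denominator: √[(28721 − 25921)(34993 − 32041)] = √[2800 × 2952] = 2874.9957
r = 2772 / 2874.9957 ≈ 0.9642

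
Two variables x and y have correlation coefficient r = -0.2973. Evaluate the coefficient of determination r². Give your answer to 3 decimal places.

0.088

r² = (-0.2973)² = 0.088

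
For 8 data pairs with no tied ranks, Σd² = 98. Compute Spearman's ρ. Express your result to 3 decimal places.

-0.167

ρ = 1 − 6Σd² / [n(n²−1)] = 1 − 6×98 / (8×63)
  = 1 − 588/504 = 1 − 1.1667 ≈ -0.167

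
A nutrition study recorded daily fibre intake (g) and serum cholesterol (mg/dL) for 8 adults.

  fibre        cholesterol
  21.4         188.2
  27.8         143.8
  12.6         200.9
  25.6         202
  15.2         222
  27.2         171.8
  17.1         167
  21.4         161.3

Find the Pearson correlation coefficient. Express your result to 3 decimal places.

n = 8, Σx = 168.3, Σy = 1457, Σx² = 3766.17, Σy² = 269968.42, Σxy = 30082.54
nΣxy − ΣxΣy = 240660.32 − 245213.1 = -4552.78
nΣx² − (Σx)² = 30129.36 − 28324.89 = 1804.47; nΣy² − (Σy)² = 2159747.36 − 2122849 = 36898.36
r = -4552.78 / √(1804.47 × 36898.36) = -4552.78 / 8159.7784 ≈ -0.558

-0.558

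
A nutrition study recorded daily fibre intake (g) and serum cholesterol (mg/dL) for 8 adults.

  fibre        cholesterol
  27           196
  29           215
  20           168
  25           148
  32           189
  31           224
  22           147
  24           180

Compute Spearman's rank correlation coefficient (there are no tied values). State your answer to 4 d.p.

0.7381

Rank fibre: 5, 6, 1, 4, 8, 7, 2, 3
Rank cholesterol: 6, 7, 3, 2, 5, 8, 1, 4
d = rank(fibre) − rank(cholesterol): -1, -1, -2, 2, 3, -1, 1, -1; Σd² = 22
ρ = 1 − 6Σd² / [n(n²−1)] = 1 − 6×22 / (8×63) = 1 − 132/504 ≈ 0.7381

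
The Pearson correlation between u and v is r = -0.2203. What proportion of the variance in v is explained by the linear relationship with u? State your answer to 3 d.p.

r² = (-0.2203)² = 0.049

0.049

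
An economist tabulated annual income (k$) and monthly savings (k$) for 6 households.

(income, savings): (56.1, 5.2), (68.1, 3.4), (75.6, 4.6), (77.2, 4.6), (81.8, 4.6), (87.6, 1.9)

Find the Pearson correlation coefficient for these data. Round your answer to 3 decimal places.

n = 6, Σx = 446.4, Σy = 24.3, Σx² = 33825.02, Σy² = 105.69, Σxy = 1768.86
nΣxy − ΣxΣy = 10613.16 − 10847.52 = -234.36
nΣx² − (Σx)² = 202950.12 − 199272.96 = 3677.16; nΣy² − (Σy)² = 634.14 − 590.49 = 43.65
r = -234.36 / √(3677.16 × 43.65) = -234.36 / 400.6345 ≈ -0.585

-0.585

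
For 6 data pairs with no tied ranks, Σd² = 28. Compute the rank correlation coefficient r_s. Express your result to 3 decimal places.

0.200

ρ = 1 − 6Σd² / [n(n²−1)] = 1 − 6×28 / (6×35)
  = 1 − 168/210 = 1 − 0.8000 ≈ 0.200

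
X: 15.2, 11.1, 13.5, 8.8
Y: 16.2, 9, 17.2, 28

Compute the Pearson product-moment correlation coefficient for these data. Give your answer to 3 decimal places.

n = 4, ΣX = 48.6, ΣY = 70.4, ΣX² = 613.94, ΣY² = 1423.28, ΣXY = 824.74
nΣXY − ΣXΣY = 3298.96 − 3421.44 = -122.48
nΣX² − (ΣX)² = 2455.76 − 2361.96 = 93.8; nΣY² − (ΣY)² = 5693.12 − 4956.16 = 736.96
r = -122.48 / √(93.8 × 736.96) = -122.48 / 262.9199 ≈ -0.466

-0.466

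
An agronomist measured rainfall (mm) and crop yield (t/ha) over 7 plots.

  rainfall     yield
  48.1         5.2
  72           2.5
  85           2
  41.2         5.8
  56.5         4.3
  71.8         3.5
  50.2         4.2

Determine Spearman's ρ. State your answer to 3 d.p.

-0.964

Rank rainfall: 2, 6, 7, 1, 4, 5, 3
Rank yield: 6, 2, 1, 7, 5, 3, 4
d = rank(rainfall) − rank(yield): -4, 4, 6, -6, -1, 2, -1; Σd² = 110
ρ = 1 − 6Σd² / [n(n²−1)] = 1 − 6×110 / (7×48) = 1 − 660/336 ≈ -0.964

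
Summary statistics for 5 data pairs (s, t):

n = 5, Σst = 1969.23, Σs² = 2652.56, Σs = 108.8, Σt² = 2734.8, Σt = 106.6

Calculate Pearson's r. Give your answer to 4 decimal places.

r = (nΣst − ΣsΣt) / √[(nΣs² − (Σs)²)(nΣt² − (Σt)²)]
Numerator: 5×1969.23 − 108.8×106.6 = -1751.93
Denominator: √[(13262.8 − 11837.44)(13674 − 11363.56)] = √[1425.36 × 2310.44] = 1814.7200
r = -1751.93 / 1814.7200 ≈ -0.9654

-0.9654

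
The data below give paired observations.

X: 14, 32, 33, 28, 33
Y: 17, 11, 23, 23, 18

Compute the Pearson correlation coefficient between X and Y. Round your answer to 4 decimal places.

0.0682

n = 5, ΣX = 140, ΣY = 92, ΣX² = 4182, ΣY² = 1792, ΣXY = 2587
nΣXY − ΣXΣY = 12935 − 12880 = 55
nΣX² − (ΣX)² = 20910 − 19600 = 1310; nΣY² − (ΣY)² = 8960 − 8464 = 496
r = 55 / √(1310 × 496) = 55 / 806.0769 ≈ 0.0682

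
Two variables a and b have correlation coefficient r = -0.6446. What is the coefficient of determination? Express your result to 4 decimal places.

r² = (-0.6446)² = 0.4155

0.4155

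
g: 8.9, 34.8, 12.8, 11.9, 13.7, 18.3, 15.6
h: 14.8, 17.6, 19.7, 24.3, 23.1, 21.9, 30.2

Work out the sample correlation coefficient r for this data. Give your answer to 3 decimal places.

-0.150

n = 7, Σg = 116, Σh = 151.6, Σg² = 2361.64, Σh² = 3432.64, Σgh = 2473.89
nΣgh − ΣgΣh = 17317.23 − 17585.6 = -268.37
nΣg² − (Σg)² = 16531.48 − 13456 = 3075.48; nΣh² − (Σh)² = 24028.48 − 22982.56 = 1045.92
r = -268.37 / √(3075.48 × 1045.92) = -268.37 / 1793.5178 ≈ -0.150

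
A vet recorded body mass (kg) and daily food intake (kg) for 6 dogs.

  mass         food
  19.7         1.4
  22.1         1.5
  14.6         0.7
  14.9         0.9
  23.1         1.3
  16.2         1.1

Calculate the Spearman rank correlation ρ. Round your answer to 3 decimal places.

0.829

Rank mass: 4, 5, 1, 2, 6, 3
Rank food: 5, 6, 1, 2, 4, 3
d = rank(mass) − rank(food): -1, -1, 0, 0, 2, 0; Σd² = 6
ρ = 1 − 6Σd² / [n(n²−1)] = 1 − 6×6 / (6×35) = 1 − 36/210 ≈ 0.829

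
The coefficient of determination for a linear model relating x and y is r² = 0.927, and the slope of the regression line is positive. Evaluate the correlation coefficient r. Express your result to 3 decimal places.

0.963

|r| = √0.927 = 0.963
The association is positive, so r = 0.963.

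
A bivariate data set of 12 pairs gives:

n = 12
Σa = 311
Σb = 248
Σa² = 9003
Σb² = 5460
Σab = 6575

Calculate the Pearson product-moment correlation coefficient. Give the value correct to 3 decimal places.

r = (nΣab − ΣaΣb) / √[(nΣa² − (Σa)²)(nΣb² − (Σb)²)]
Numerator: 12×6575 − 311×248 = 1772
Denominator: √[(108036 − 96721)(65520 − 61504)] = √[11315 × 4016] = 6740.9970
r = 1772 / 6740.9970 ≈ 0.263

0.263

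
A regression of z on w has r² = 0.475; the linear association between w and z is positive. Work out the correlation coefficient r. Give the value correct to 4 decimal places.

0.6892

|r| = √0.475 = 0.6892
The association is positive, so r = 0.6892.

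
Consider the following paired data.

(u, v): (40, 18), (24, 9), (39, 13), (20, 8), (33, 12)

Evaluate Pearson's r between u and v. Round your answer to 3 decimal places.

0.903

n = 5, Σu = 156, Σv = 60, Σu² = 5186, Σv² = 782, Σuv = 1999
nΣuv − ΣuΣv = 9995 − 9360 = 635
nΣu² − (Σu)² = 25930 − 24336 = 1594; nΣv² − (Σv)² = 3910 − 3600 = 310
r = 635 / √(1594 × 310) = 635 / 702.9509 ≈ 0.903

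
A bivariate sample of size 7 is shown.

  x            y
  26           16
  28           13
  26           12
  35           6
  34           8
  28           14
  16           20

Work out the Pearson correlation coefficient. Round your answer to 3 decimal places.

-0.947

n = 7, Σx = 193, Σy = 89, Σx² = 5557, Σy² = 1265, Σxy = 2286
nΣxy − ΣxΣy = 16002 − 17177 = -1175
nΣx² − (Σx)² = 38899 − 37249 = 1650; nΣy² − (Σy)² = 8855 − 7921 = 934
r = -1175 / √(1650 × 934) = -1175 / 1241.4105 ≈ -0.947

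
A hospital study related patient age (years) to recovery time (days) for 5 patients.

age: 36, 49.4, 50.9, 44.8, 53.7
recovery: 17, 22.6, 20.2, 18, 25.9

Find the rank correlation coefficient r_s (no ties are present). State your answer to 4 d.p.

Rank age: 1, 3, 4, 2, 5
Rank recovery: 1, 4, 3, 2, 5
d = rank(age) − rank(recovery): 0, -1, 1, 0, 0; Σd² = 2
ρ = 1 − 6Σd² / [n(n²−1)] = 1 − 6×2 / (5×24) = 1 − 12/120 ≈ 0.9000

0.9000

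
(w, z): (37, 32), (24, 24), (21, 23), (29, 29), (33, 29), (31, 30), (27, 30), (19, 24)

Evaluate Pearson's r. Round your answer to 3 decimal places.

0.901

n = 8, Σw = 221, Σz = 221, Σw² = 6367, Σz² = 6187, Σwz = 6237
nΣwz − ΣwΣz = 49896 − 48841 = 1055
nΣw² − (Σw)² = 50936 − 48841 = 2095; nΣz² − (Σz)² = 49496 − 48841 = 655
r = 1055 / √(2095 × 655) = 1055 / 1171.4201 ≈ 0.901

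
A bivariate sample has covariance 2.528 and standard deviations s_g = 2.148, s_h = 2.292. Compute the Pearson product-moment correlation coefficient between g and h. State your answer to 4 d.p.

0.5135

r = Cov(g,h) / (s_g · s_h) = 2.528 / (2.148 × 2.292)
  = 2.528 / 4.9232 ≈ 0.5135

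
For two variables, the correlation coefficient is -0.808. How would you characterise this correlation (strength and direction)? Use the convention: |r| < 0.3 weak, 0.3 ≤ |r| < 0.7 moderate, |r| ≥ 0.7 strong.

strong negative

r = -0.808 < 0 so the relationship is negative.
|r| = 0.808, which falls in the strong range.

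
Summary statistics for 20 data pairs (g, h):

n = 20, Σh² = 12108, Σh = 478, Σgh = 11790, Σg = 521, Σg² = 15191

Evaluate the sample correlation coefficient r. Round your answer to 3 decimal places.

-0.629

r = (nΣgh − ΣgΣh) / √[(nΣg² − (Σg)²)(nΣh² − (Σh)²)]
Numerator: 20×11790 − 521×478 = -13238
Denominator: √[(303820 − 271441)(242160 − 228484)] = √[32379 × 13676] = 21043.1748
r = -13238 / 21043.1748 ≈ -0.629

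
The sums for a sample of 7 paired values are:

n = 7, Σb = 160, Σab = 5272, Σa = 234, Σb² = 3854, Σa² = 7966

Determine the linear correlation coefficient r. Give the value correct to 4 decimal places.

-0.4552

r = (nΣab − ΣaΣb) / √[(nΣa² − (Σa)²)(nΣb² − (Σb)²)]
Numerator: 7×5272 − 234×160 = -536
Denominator: √[(55762 − 54756)(26978 − 25600)] = √[1006 × 1378] = 1177.3988
r = -536 / 1177.3988 ≈ -0.4552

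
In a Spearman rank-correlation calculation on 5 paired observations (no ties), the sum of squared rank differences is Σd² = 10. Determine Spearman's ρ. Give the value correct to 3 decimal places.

0.500

ρ = 1 − 6Σd² / [n(n²−1)] = 1 − 6×10 / (5×24)
  = 1 − 60/120 = 1 − 0.5000 ≈ 0.500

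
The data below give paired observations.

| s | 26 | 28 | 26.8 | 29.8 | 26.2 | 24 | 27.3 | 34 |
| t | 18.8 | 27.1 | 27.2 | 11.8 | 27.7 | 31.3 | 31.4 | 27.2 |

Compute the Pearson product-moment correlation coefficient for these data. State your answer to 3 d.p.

n = 8, Σs = 222.1, Σt = 202.5, Σs² = 6230.01, Σt² = 5439.71, Σst = 5587.16
nΣst − ΣsΣt = 44697.28 − 44975.25 = -277.97
nΣs² − (Σs)² = 49840.08 − 49328.41 = 511.67; nΣt² − (Σt)² = 43517.68 − 41006.25 = 2511.43
r = -277.97 / √(511.67 × 2511.43) = -277.97 / 1133.5887 ≈ -0.245

-0.245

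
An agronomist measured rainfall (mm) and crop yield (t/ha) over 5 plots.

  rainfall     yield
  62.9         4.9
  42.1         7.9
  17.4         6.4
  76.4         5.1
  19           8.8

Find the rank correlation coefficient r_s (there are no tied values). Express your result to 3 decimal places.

Rank rainfall: 4, 3, 1, 5, 2
Rank yield: 1, 4, 3, 2, 5
d = rank(rainfall) − rank(yield): 3, -1, -2, 3, -3; Σd² = 32
ρ = 1 − 6Σd² / [n(n²−1)] = 1 − 6×32 / (5×24) = 1 − 192/120 ≈ -0.600

-0.600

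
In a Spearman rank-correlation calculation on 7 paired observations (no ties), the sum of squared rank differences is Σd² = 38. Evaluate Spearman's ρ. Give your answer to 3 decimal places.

ρ = 1 − 6Σd² / [n(n²−1)] = 1 − 6×38 / (7×48)
  = 1 − 228/336 = 1 − 0.6786 ≈ 0.321

0.321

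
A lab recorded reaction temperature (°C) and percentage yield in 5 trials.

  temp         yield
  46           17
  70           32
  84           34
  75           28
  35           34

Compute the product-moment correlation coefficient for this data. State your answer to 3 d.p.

n = 5, Σx = 310, Σy = 145, Σx² = 20922, Σy² = 4409, Σxy = 9168
nΣxy − ΣxΣy = 45840 − 44950 = 890
nΣx² − (Σx)² = 104610 − 96100 = 8510; nΣy² − (Σy)² = 22045 − 21025 = 1020
r = 890 / √(8510 × 1020) = 890 / 2946.2179 ≈ 0.302

0.302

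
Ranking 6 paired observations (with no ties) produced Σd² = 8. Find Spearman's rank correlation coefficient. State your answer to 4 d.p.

ρ = 1 − 6Σd² / [n(n²−1)] = 1 − 6×8 / (6×35)
  = 1 − 48/210 = 1 − 0.22857 ≈ 0.7714

0.7714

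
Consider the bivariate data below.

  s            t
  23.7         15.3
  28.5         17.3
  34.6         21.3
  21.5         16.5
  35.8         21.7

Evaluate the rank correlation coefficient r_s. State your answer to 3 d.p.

0.900

Rank s: 2, 3, 4, 1, 5
Rank t: 1, 3, 4, 2, 5
d = rank(s) − rank(t): 1, 0, 0, -1, 0; Σd² = 2
ρ = 1 − 6Σd² / [n(n²−1)] = 1 − 6×2 / (5×24) = 1 − 12/120 ≈ 0.900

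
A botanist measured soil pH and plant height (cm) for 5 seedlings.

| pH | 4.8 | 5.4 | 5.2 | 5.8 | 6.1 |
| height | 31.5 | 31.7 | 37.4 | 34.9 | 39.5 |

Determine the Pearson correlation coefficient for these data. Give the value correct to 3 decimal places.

n = 5, Σx = 27.3, Σy = 175, Σx² = 150.09, Σy² = 6174.16, Σxy = 960.23
nΣxy − ΣxΣy = 4801.15 − 4777.5 = 23.65
nΣx² − (Σx)² = 750.45 − 745.29 = 5.16; nΣy² − (Σy)² = 30870.8 − 30625 = 245.8
r = 23.65 / √(5.16 × 245.8) = 23.65 / 35.6136 ≈ 0.664

0.664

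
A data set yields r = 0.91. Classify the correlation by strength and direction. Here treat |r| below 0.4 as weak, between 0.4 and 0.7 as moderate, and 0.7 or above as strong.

strong positive

r = 0.91 > 0 so the relationship is positive.
|r| = 0.91, which falls in the strong range.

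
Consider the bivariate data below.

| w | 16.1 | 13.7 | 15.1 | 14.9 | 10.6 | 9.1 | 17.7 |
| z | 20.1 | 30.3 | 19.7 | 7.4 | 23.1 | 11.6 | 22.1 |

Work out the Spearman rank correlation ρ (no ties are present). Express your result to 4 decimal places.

Rank w: 6, 3, 5, 4, 2, 1, 7
Rank z: 4, 7, 3, 1, 6, 2, 5
d = rank(w) − rank(z): 2, -4, 2, 3, -4, -1, 2; Σd² = 54
ρ = 1 − 6Σd² / [n(n²−1)] = 1 − 6×54 / (7×48) = 1 − 324/336 ≈ 0.0357

0.0357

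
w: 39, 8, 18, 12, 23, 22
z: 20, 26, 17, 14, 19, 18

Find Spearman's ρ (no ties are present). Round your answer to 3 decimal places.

0.143

Rank w: 6, 1, 3, 2, 5, 4
Rank z: 5, 6, 2, 1, 4, 3
d = rank(w) − rank(z): 1, -5, 1, 1, 1, 1; Σd² = 30
ρ = 1 − 6Σd² / [n(n²−1)] = 1 − 6×30 / (6×35) = 1 − 180/210 ≈ 0.143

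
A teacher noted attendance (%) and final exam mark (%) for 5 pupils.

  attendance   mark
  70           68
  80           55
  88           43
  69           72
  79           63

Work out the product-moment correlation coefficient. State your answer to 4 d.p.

-0.9620

n = 5, Σx = 386, Σy = 301, Σx² = 30046, Σy² = 18651, Σxy = 22889
nΣxy − ΣxΣy = 114445 − 116186 = -1741
nΣx² − (Σx)² = 150230 − 148996 = 1234; nΣy² − (Σy)² = 93255 − 90601 = 2654
r = -1741 / √(1234 × 2654) = -1741 / 1809.7061 ≈ -0.9620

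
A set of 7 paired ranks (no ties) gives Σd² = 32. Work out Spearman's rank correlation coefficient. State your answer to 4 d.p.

0.4286

ρ = 1 − 6Σd² / [n(n²−1)] = 1 − 6×32 / (7×48)
  = 1 − 192/336 = 1 − 0.57143 ≈ 0.4286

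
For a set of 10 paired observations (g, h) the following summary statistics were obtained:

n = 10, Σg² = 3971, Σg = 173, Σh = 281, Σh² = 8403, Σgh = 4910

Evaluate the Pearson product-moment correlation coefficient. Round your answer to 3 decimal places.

0.069

r = (nΣgh − ΣgΣh) / √[(nΣg² − (Σg)²)(nΣh² − (Σh)²)]
Numerator: 10×4910 − 173×281 = 487
Denominator: √[(39710 − 29929)(84030 − 78961)] = √[9781 × 5069] = 7041.2988
r = 487 / 7041.2988 ≈ 0.069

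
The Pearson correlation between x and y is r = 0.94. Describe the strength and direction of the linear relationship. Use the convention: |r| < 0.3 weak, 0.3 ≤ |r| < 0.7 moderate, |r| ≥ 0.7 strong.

strong positive

r = 0.94 > 0 so the relationship is positive.
|r| = 0.94, which falls in the strong range.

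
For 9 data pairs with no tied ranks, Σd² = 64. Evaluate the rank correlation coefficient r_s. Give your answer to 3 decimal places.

0.467

ρ = 1 − 6Σd² / [n(n²−1)] = 1 − 6×64 / (9×80)
  = 1 − 384/720 = 1 − 0.5333 ≈ 0.467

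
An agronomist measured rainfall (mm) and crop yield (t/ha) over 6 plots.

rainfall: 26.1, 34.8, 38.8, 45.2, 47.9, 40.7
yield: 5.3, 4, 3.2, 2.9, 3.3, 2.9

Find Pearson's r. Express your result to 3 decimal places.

n = 6, Σx = 233.5, Σy = 21.6, Σx² = 9391.63, Σy² = 82.04, Σxy = 808.87
nΣxy − ΣxΣy = 4853.22 − 5043.6 = -190.38
nΣx² − (Σx)² = 56349.78 − 54522.25 = 1827.53; nΣy² − (Σy)² = 492.24 − 466.56 = 25.68
r = -190.38 / √(1827.53 × 25.68) = -190.38 / 216.6356 ≈ -0.879

-0.879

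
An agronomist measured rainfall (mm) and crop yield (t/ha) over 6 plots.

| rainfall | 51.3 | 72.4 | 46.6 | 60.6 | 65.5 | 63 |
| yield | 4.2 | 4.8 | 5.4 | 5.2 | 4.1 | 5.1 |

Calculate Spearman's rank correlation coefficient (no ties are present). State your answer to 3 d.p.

Rank rainfall: 2, 6, 1, 3, 5, 4
Rank yield: 2, 3, 6, 5, 1, 4
d = rank(rainfall) − rank(yield): 0, 3, -5, -2, 4, 0; Σd² = 54
ρ = 1 − 6Σd² / [n(n²−1)] = 1 − 6×54 / (6×35) = 1 − 324/210 ≈ -0.543

-0.543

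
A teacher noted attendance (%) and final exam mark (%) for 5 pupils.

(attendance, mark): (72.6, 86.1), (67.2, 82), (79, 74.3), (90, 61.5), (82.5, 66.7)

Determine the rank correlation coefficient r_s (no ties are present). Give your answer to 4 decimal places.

-0.9000

Rank attendance: 2, 1, 3, 5, 4
Rank mark: 5, 4, 3, 1, 2
d = rank(attendance) − rank(mark): -3, -3, 0, 4, 2; Σd² = 38
ρ = 1 − 6Σd² / [n(n²−1)] = 1 − 6×38 / (5×24) = 1 − 228/120 ≈ -0.9000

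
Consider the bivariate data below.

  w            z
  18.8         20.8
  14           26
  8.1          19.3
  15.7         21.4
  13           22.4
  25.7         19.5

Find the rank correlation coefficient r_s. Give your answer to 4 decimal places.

-0.0857

Rank w: 5, 3, 1, 4, 2, 6
Rank z: 3, 6, 1, 4, 5, 2
d = rank(w) − rank(z): 2, -3, 0, 0, -3, 4; Σd² = 38
ρ = 1 − 6Σd² / [n(n²−1)] = 1 − 6×38 / (6×35) = 1 − 228/210 ≈ -0.0857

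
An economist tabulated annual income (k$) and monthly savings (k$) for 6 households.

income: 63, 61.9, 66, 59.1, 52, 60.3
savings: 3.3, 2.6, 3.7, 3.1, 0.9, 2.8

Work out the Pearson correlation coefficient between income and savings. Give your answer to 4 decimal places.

0.9317

n = 6, Σx = 362.3, Σy = 16.4, Σx² = 21989.51, Σy² = 49.6, Σxy = 1011.89
nΣxy − ΣxΣy = 6071.34 − 5941.72 = 129.62
nΣx² − (Σx)² = 131937.06 − 131261.29 = 675.77; nΣy² − (Σy)² = 297.6 − 268.96 = 28.64
r = 129.62 / √(675.77 × 28.64) = 129.62 / 139.1188 ≈ 0.9317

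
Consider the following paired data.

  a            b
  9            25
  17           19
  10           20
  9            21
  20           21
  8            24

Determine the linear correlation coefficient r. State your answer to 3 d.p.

n = 6, Σa = 73, Σb = 130, Σa² = 1015, Σb² = 2844, Σab = 1549
nΣab − ΣaΣb = 9294 − 9490 = -196
nΣa² − (Σa)² = 6090 − 5329 = 761; nΣb² − (Σb)² = 17064 − 16900 = 164
r = -196 / √(761 × 164) = -196 / 353.2761 ≈ -0.555

-0.555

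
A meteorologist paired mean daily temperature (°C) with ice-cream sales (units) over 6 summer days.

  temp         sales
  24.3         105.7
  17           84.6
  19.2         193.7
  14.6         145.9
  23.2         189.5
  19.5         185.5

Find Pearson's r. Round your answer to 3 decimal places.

0.120

n = 6, Σx = 117.8, Σy = 904.9, Σx² = 2379.78, Σy² = 147456.65, Σxy = 17869.54
nΣxy − ΣxΣy = 107217.24 − 106597.22 = 620.02
nΣx² − (Σx)² = 14278.68 − 13876.84 = 401.84; nΣy² − (Σy)² = 884739.9 − 818844.01 = 65895.89
r = 620.02 / √(401.84 × 65895.89) = 620.02 / 5145.8337 ≈ 0.120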